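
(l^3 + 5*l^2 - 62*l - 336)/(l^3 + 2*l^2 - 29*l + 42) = (l^2 - 2*l - 48)/(l^2 - 5*l + 6)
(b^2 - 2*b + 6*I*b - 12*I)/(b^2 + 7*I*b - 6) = (b - 2)/(b + I)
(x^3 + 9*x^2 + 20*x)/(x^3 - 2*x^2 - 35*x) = (x + 4)/(x - 7)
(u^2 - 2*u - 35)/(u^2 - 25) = (u - 7)/(u - 5)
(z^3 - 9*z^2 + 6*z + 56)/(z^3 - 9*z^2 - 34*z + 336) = (z^2 - 2*z - 8)/(z^2 - 2*z - 48)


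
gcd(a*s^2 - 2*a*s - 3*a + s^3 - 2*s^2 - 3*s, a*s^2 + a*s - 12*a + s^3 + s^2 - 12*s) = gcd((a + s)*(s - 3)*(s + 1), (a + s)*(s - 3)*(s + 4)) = a*s - 3*a + s^2 - 3*s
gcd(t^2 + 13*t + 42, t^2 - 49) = t + 7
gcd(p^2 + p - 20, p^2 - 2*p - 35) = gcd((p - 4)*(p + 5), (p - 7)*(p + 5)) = p + 5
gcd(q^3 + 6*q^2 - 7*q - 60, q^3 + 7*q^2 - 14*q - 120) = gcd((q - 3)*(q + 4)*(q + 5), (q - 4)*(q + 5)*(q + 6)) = q + 5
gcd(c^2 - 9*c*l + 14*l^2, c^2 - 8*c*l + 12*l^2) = c - 2*l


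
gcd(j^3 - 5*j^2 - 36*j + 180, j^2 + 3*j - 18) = j + 6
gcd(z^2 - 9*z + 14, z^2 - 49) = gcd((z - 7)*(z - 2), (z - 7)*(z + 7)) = z - 7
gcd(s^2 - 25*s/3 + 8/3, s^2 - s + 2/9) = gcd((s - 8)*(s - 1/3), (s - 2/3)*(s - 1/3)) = s - 1/3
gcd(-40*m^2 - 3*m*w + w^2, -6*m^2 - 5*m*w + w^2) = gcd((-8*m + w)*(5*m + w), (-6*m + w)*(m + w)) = 1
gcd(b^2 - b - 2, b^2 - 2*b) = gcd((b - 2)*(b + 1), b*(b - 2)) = b - 2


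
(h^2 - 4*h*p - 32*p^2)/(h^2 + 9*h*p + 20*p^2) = (h - 8*p)/(h + 5*p)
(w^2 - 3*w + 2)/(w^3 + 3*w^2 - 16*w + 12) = 1/(w + 6)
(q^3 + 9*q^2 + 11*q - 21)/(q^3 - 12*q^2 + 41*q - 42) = (q^3 + 9*q^2 + 11*q - 21)/(q^3 - 12*q^2 + 41*q - 42)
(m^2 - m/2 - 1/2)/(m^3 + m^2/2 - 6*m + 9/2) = (2*m + 1)/(2*m^2 + 3*m - 9)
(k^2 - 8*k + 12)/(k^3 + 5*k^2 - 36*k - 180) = (k - 2)/(k^2 + 11*k + 30)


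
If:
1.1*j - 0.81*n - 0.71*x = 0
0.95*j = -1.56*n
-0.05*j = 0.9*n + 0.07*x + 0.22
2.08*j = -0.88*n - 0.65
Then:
No Solution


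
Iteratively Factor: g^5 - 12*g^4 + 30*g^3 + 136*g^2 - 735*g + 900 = (g - 5)*(g^4 - 7*g^3 - 5*g^2 + 111*g - 180) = (g - 5)*(g + 4)*(g^3 - 11*g^2 + 39*g - 45) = (g - 5)*(g - 3)*(g + 4)*(g^2 - 8*g + 15) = (g - 5)*(g - 3)^2*(g + 4)*(g - 5)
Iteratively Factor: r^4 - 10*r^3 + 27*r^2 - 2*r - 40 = (r - 2)*(r^3 - 8*r^2 + 11*r + 20) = (r - 4)*(r - 2)*(r^2 - 4*r - 5) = (r - 4)*(r - 2)*(r + 1)*(r - 5)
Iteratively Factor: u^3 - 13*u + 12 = (u - 1)*(u^2 + u - 12) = (u - 3)*(u - 1)*(u + 4)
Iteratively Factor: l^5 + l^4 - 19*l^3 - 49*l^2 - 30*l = (l + 2)*(l^4 - l^3 - 17*l^2 - 15*l) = (l + 1)*(l + 2)*(l^3 - 2*l^2 - 15*l) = l*(l + 1)*(l + 2)*(l^2 - 2*l - 15) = l*(l - 5)*(l + 1)*(l + 2)*(l + 3)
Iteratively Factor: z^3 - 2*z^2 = (z)*(z^2 - 2*z) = z*(z - 2)*(z)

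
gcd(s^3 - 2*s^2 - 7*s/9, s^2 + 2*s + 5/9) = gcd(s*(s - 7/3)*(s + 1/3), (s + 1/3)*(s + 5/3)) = s + 1/3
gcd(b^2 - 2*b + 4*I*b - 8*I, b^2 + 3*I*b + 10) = 1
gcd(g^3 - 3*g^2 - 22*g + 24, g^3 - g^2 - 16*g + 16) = g^2 + 3*g - 4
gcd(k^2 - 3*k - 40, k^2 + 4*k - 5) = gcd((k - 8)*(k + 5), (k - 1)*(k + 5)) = k + 5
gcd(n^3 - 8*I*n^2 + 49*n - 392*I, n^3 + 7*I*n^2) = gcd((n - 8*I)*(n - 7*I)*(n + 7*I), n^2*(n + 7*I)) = n + 7*I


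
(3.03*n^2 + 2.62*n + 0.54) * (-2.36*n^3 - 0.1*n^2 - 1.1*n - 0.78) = -7.1508*n^5 - 6.4862*n^4 - 4.8694*n^3 - 5.2994*n^2 - 2.6376*n - 0.4212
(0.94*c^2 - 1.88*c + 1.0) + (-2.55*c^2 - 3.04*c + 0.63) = -1.61*c^2 - 4.92*c + 1.63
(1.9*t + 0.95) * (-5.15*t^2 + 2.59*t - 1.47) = -9.785*t^3 + 0.0284999999999993*t^2 - 0.3325*t - 1.3965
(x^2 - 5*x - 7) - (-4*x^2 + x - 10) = 5*x^2 - 6*x + 3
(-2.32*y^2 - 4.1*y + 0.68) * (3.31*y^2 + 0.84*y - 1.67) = -7.6792*y^4 - 15.5198*y^3 + 2.6812*y^2 + 7.4182*y - 1.1356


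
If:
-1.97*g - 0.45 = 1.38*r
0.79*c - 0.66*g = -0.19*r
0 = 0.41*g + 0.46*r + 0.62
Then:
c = 2.32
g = 1.91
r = -3.05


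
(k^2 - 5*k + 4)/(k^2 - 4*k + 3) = (k - 4)/(k - 3)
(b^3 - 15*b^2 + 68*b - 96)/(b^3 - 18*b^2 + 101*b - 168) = (b - 4)/(b - 7)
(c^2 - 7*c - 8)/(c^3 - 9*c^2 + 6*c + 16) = 1/(c - 2)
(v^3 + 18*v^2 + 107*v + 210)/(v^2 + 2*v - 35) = (v^2 + 11*v + 30)/(v - 5)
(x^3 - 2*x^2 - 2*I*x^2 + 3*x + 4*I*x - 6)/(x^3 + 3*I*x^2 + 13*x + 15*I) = (x - 2)/(x + 5*I)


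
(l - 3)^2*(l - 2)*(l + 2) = l^4 - 6*l^3 + 5*l^2 + 24*l - 36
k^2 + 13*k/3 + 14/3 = (k + 2)*(k + 7/3)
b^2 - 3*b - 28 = (b - 7)*(b + 4)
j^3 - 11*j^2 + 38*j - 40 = (j - 5)*(j - 4)*(j - 2)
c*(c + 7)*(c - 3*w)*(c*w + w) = c^4*w - 3*c^3*w^2 + 8*c^3*w - 24*c^2*w^2 + 7*c^2*w - 21*c*w^2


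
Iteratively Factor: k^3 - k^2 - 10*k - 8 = (k - 4)*(k^2 + 3*k + 2) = (k - 4)*(k + 2)*(k + 1)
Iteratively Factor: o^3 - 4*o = (o + 2)*(o^2 - 2*o) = o*(o + 2)*(o - 2)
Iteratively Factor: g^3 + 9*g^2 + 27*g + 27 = (g + 3)*(g^2 + 6*g + 9) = (g + 3)^2*(g + 3)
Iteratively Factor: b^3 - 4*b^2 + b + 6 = (b + 1)*(b^2 - 5*b + 6) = (b - 2)*(b + 1)*(b - 3)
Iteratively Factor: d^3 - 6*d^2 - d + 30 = (d + 2)*(d^2 - 8*d + 15) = (d - 5)*(d + 2)*(d - 3)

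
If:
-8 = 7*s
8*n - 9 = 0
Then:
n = 9/8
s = -8/7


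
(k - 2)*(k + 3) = k^2 + k - 6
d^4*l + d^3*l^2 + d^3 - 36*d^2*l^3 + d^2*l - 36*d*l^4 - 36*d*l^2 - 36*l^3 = (d - 6*l)*(d + l)*(d + 6*l)*(d*l + 1)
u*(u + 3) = u^2 + 3*u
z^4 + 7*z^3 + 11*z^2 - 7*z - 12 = (z - 1)*(z + 1)*(z + 3)*(z + 4)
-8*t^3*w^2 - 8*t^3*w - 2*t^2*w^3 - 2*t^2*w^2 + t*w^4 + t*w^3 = w*(-4*t + w)*(2*t + w)*(t*w + t)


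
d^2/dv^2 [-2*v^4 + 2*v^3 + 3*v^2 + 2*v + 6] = -24*v^2 + 12*v + 6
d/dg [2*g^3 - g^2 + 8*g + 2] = 6*g^2 - 2*g + 8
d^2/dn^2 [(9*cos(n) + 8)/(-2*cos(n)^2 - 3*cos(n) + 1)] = (324*sin(n)^4*cos(n) + 74*sin(n)^4 - 119*sin(n)^2 - 246*cos(n) + 117*cos(3*n) - 18*cos(5*n) - 185)/(-2*sin(n)^2 + 3*cos(n) + 1)^3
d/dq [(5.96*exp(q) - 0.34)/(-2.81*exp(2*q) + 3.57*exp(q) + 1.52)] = (16.7476*exp(2*q) - 1.9108*exp(q) + 10.273)*exp(q)/(7.8961*exp(4*q) - 20.0634*exp(3*q) + 4.2025*exp(2*q) + 10.8528*exp(q) + 2.3104)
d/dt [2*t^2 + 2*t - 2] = 4*t + 2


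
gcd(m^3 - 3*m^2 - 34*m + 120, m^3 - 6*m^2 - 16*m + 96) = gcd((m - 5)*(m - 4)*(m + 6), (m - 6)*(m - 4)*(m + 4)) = m - 4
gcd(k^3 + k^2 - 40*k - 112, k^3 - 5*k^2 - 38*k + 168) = k - 7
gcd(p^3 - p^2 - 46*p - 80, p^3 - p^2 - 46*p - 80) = p^3 - p^2 - 46*p - 80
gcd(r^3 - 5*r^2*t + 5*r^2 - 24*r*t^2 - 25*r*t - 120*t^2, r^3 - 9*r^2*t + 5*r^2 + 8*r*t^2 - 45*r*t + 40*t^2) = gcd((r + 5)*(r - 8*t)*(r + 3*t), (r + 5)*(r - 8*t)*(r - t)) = r^2 - 8*r*t + 5*r - 40*t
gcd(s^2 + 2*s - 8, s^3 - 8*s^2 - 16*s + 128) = s + 4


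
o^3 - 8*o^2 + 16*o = o*(o - 4)^2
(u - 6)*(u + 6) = u^2 - 36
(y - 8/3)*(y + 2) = y^2 - 2*y/3 - 16/3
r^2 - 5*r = r*(r - 5)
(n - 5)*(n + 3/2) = n^2 - 7*n/2 - 15/2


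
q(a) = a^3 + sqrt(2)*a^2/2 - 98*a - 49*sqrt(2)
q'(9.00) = 157.73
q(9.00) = -165.02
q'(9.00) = 157.73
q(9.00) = -165.02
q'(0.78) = -95.07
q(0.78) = -144.83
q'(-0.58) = -97.81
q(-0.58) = -12.41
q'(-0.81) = -97.18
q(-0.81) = 10.02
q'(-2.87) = -77.35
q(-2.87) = 194.15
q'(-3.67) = -62.78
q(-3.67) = 250.46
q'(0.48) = -96.63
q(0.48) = -116.06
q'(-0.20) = -98.16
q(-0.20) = -49.68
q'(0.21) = -97.57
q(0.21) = -89.84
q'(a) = 3*a^2 + sqrt(2)*a - 98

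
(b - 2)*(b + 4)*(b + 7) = b^3 + 9*b^2 + 6*b - 56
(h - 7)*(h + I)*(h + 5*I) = h^3 - 7*h^2 + 6*I*h^2 - 5*h - 42*I*h + 35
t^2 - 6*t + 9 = (t - 3)^2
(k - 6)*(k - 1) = k^2 - 7*k + 6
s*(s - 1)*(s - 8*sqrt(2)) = s^3 - 8*sqrt(2)*s^2 - s^2 + 8*sqrt(2)*s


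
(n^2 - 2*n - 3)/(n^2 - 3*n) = (n + 1)/n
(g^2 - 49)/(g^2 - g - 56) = (g - 7)/(g - 8)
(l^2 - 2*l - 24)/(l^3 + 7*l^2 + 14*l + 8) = (l - 6)/(l^2 + 3*l + 2)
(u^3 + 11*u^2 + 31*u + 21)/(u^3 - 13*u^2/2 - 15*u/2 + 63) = 2*(u^2 + 8*u + 7)/(2*u^2 - 19*u + 42)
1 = 1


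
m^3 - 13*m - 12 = (m - 4)*(m + 1)*(m + 3)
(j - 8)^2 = j^2 - 16*j + 64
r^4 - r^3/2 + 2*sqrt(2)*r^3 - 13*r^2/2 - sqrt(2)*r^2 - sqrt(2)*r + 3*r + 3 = (r - 1)*(r + 1/2)*(r - sqrt(2))*(r + 3*sqrt(2))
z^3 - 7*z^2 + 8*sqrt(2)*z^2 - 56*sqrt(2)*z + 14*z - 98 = (z - 7)*(z + sqrt(2))*(z + 7*sqrt(2))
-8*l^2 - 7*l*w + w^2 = (-8*l + w)*(l + w)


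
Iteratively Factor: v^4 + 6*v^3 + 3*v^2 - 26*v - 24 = (v - 2)*(v^3 + 8*v^2 + 19*v + 12) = (v - 2)*(v + 4)*(v^2 + 4*v + 3) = (v - 2)*(v + 3)*(v + 4)*(v + 1)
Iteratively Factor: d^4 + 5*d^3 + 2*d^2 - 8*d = (d + 2)*(d^3 + 3*d^2 - 4*d) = (d + 2)*(d + 4)*(d^2 - d) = (d - 1)*(d + 2)*(d + 4)*(d)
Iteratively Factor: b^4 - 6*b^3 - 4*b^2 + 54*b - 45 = (b + 3)*(b^3 - 9*b^2 + 23*b - 15) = (b - 1)*(b + 3)*(b^2 - 8*b + 15) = (b - 3)*(b - 1)*(b + 3)*(b - 5)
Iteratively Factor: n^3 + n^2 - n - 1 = (n + 1)*(n^2 - 1) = (n + 1)^2*(n - 1)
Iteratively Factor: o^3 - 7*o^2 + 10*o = (o - 2)*(o^2 - 5*o) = (o - 5)*(o - 2)*(o)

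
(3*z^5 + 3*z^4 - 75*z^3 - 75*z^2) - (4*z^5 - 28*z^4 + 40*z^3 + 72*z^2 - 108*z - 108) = -z^5 + 31*z^4 - 115*z^3 - 147*z^2 + 108*z + 108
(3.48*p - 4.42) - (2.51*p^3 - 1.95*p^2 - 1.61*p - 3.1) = -2.51*p^3 + 1.95*p^2 + 5.09*p - 1.32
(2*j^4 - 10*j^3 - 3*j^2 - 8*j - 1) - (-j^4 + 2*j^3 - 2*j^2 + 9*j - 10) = 3*j^4 - 12*j^3 - j^2 - 17*j + 9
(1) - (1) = 0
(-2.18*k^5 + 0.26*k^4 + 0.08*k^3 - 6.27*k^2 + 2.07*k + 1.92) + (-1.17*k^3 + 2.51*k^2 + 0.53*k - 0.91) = -2.18*k^5 + 0.26*k^4 - 1.09*k^3 - 3.76*k^2 + 2.6*k + 1.01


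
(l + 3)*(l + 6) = l^2 + 9*l + 18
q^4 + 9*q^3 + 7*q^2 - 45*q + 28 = (q - 1)^2*(q + 4)*(q + 7)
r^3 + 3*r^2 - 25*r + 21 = (r - 3)*(r - 1)*(r + 7)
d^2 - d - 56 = (d - 8)*(d + 7)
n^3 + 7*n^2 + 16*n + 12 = (n + 2)^2*(n + 3)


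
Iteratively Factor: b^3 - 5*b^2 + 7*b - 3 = (b - 3)*(b^2 - 2*b + 1) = (b - 3)*(b - 1)*(b - 1)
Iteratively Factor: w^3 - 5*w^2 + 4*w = (w - 1)*(w^2 - 4*w) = (w - 4)*(w - 1)*(w)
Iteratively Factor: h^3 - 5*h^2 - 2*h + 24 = (h + 2)*(h^2 - 7*h + 12) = (h - 3)*(h + 2)*(h - 4)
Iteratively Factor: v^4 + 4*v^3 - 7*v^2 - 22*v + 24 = (v + 3)*(v^3 + v^2 - 10*v + 8) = (v - 1)*(v + 3)*(v^2 + 2*v - 8) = (v - 2)*(v - 1)*(v + 3)*(v + 4)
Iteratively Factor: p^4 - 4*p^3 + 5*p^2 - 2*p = (p - 2)*(p^3 - 2*p^2 + p) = p*(p - 2)*(p^2 - 2*p + 1) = p*(p - 2)*(p - 1)*(p - 1)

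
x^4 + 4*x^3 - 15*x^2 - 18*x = x*(x - 3)*(x + 1)*(x + 6)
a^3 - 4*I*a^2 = a^2*(a - 4*I)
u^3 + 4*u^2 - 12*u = u*(u - 2)*(u + 6)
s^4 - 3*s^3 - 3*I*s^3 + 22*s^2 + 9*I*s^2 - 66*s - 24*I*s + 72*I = (s - 3)*(s - 6*I)*(s - I)*(s + 4*I)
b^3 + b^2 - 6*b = b*(b - 2)*(b + 3)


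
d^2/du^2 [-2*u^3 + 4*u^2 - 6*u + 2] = 8 - 12*u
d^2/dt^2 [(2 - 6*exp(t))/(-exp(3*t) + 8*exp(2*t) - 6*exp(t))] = 2*(12*exp(5*t) - 81*exp(4*t) + 208*exp(3*t) - 124*exp(2*t) + 144*exp(t) - 36)*exp(-t)/(exp(6*t) - 24*exp(5*t) + 210*exp(4*t) - 800*exp(3*t) + 1260*exp(2*t) - 864*exp(t) + 216)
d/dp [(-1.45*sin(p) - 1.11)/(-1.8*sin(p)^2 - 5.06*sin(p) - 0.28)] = (-3.996*sin(p) + 1.305*cos(2*p) - 6.5156)*cos(p)/(1.8*sin(p)^2 + 5.06*sin(p) + 0.28)^2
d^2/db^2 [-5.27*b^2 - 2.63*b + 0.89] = -10.5400000000000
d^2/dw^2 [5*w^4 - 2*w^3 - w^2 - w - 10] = 60*w^2 - 12*w - 2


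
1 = 1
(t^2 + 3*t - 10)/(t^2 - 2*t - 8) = (-t^2 - 3*t + 10)/(-t^2 + 2*t + 8)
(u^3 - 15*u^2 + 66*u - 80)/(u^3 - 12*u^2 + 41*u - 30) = (u^2 - 10*u + 16)/(u^2 - 7*u + 6)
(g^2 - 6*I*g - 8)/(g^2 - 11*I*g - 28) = (g - 2*I)/(g - 7*I)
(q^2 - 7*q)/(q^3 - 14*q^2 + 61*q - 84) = q/(q^2 - 7*q + 12)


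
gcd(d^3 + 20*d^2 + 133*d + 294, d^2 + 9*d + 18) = d + 6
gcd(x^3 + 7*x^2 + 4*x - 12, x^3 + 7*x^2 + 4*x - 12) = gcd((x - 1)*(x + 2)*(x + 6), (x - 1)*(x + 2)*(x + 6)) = x^3 + 7*x^2 + 4*x - 12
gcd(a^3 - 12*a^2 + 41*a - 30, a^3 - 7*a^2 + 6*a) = a^2 - 7*a + 6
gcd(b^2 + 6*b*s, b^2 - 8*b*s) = b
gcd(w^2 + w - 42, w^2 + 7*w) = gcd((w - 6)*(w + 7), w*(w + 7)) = w + 7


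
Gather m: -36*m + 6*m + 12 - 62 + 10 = -30*m - 40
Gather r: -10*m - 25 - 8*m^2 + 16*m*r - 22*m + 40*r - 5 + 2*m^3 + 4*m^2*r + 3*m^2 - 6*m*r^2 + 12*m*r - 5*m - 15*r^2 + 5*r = 2*m^3 - 5*m^2 - 37*m + r^2*(-6*m - 15) + r*(4*m^2 + 28*m + 45) - 30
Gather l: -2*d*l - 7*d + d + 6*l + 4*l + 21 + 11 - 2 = -6*d + l*(10 - 2*d) + 30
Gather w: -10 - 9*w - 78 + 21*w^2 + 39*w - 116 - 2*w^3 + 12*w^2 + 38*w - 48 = -2*w^3 + 33*w^2 + 68*w - 252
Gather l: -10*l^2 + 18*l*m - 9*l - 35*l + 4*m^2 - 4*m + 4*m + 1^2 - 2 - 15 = -10*l^2 + l*(18*m - 44) + 4*m^2 - 16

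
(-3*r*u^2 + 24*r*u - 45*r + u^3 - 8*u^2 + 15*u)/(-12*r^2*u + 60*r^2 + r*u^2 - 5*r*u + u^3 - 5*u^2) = (u - 3)/(4*r + u)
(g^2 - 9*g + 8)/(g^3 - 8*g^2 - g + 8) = 1/(g + 1)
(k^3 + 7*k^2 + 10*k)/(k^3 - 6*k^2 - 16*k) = (k + 5)/(k - 8)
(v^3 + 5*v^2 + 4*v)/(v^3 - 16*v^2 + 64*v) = (v^2 + 5*v + 4)/(v^2 - 16*v + 64)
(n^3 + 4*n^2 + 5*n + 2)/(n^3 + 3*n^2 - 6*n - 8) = (n^2 + 3*n + 2)/(n^2 + 2*n - 8)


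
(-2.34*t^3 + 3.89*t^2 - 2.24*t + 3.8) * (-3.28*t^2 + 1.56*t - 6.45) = 7.6752*t^5 - 16.4096*t^4 + 28.5086*t^3 - 41.0489*t^2 + 20.376*t - 24.51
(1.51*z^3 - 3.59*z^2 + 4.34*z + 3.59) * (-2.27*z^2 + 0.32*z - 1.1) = -3.4277*z^5 + 8.6325*z^4 - 12.6616*z^3 - 2.8115*z^2 - 3.6252*z - 3.949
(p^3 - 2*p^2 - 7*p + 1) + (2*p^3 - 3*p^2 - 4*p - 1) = 3*p^3 - 5*p^2 - 11*p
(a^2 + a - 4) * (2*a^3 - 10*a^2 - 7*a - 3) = 2*a^5 - 8*a^4 - 25*a^3 + 30*a^2 + 25*a + 12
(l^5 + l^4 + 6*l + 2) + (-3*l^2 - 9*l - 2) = l^5 + l^4 - 3*l^2 - 3*l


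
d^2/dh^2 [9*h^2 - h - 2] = 18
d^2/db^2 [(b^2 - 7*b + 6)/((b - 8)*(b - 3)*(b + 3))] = 2*(b^6 - 21*b^5 + 231*b^4 - 1471*b^3 + 5742*b^2 - 12096*b + 4590)/(b^9 - 24*b^8 + 165*b^7 + 136*b^6 - 4941*b^5 + 7992*b^4 + 45927*b^3 - 106920*b^2 - 139968*b + 373248)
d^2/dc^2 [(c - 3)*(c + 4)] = 2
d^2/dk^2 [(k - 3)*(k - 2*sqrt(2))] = 2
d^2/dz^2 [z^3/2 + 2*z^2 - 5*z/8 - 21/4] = 3*z + 4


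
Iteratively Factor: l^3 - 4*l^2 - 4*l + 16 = (l + 2)*(l^2 - 6*l + 8) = (l - 2)*(l + 2)*(l - 4)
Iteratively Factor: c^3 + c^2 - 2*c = (c)*(c^2 + c - 2) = c*(c + 2)*(c - 1)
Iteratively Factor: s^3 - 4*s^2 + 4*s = (s - 2)*(s^2 - 2*s) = (s - 2)^2*(s)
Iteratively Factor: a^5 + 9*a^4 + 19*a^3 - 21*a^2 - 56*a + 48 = (a - 1)*(a^4 + 10*a^3 + 29*a^2 + 8*a - 48) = (a - 1)*(a + 3)*(a^3 + 7*a^2 + 8*a - 16) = (a - 1)*(a + 3)*(a + 4)*(a^2 + 3*a - 4) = (a - 1)^2*(a + 3)*(a + 4)*(a + 4)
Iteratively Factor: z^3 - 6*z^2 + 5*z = (z)*(z^2 - 6*z + 5) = z*(z - 5)*(z - 1)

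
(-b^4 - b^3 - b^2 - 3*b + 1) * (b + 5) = -b^5 - 6*b^4 - 6*b^3 - 8*b^2 - 14*b + 5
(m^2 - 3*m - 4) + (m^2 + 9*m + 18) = 2*m^2 + 6*m + 14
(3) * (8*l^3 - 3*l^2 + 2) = 24*l^3 - 9*l^2 + 6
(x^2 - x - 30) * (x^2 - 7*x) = x^4 - 8*x^3 - 23*x^2 + 210*x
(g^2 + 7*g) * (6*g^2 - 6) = 6*g^4 + 42*g^3 - 6*g^2 - 42*g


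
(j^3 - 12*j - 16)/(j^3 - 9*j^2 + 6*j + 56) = (j + 2)/(j - 7)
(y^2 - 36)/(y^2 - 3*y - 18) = (y + 6)/(y + 3)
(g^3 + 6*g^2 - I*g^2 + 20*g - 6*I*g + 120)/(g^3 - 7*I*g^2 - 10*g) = (g^2 + 2*g*(3 + 2*I) + 24*I)/(g*(g - 2*I))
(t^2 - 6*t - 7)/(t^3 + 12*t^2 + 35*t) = (t^2 - 6*t - 7)/(t*(t^2 + 12*t + 35))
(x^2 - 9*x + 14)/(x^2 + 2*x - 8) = (x - 7)/(x + 4)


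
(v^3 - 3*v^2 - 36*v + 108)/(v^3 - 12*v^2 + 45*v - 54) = (v + 6)/(v - 3)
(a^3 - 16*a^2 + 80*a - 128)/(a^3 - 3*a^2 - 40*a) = (a^2 - 8*a + 16)/(a*(a + 5))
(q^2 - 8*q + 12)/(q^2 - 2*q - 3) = (-q^2 + 8*q - 12)/(-q^2 + 2*q + 3)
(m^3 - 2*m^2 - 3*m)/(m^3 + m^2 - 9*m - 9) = m/(m + 3)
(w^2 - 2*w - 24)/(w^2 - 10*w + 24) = (w + 4)/(w - 4)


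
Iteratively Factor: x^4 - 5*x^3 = (x - 5)*(x^3) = x*(x - 5)*(x^2) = x^2*(x - 5)*(x)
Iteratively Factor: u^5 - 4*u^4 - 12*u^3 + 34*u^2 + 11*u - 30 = (u - 1)*(u^4 - 3*u^3 - 15*u^2 + 19*u + 30) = (u - 2)*(u - 1)*(u^3 - u^2 - 17*u - 15) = (u - 2)*(u - 1)*(u + 3)*(u^2 - 4*u - 5) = (u - 2)*(u - 1)*(u + 1)*(u + 3)*(u - 5)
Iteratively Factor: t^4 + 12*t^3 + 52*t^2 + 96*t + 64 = (t + 2)*(t^3 + 10*t^2 + 32*t + 32) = (t + 2)*(t + 4)*(t^2 + 6*t + 8) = (t + 2)^2*(t + 4)*(t + 4)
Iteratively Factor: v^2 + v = (v)*(v + 1)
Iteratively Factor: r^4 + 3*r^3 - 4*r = (r)*(r^3 + 3*r^2 - 4) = r*(r - 1)*(r^2 + 4*r + 4) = r*(r - 1)*(r + 2)*(r + 2)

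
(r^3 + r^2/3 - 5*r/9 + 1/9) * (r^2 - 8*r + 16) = r^5 - 23*r^4/3 + 115*r^3/9 + 89*r^2/9 - 88*r/9 + 16/9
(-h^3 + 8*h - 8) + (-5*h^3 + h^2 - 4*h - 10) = -6*h^3 + h^2 + 4*h - 18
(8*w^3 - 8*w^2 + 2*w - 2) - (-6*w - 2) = 8*w^3 - 8*w^2 + 8*w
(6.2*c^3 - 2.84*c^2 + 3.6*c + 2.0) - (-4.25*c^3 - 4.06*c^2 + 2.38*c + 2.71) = 10.45*c^3 + 1.22*c^2 + 1.22*c - 0.71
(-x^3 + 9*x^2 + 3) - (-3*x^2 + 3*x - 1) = -x^3 + 12*x^2 - 3*x + 4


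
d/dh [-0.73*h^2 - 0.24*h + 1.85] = -1.46*h - 0.24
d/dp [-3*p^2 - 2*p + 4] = -6*p - 2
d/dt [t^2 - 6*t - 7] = 2*t - 6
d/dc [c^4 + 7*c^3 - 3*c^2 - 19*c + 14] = 4*c^3 + 21*c^2 - 6*c - 19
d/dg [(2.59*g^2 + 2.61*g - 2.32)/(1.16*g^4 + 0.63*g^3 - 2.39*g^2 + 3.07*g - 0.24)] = (-6.0088*g^5 - 10.7145*g^4 + 7.4762*g^3 + 18.574*g^2 - 12.3328*g + 6.496)/(1.3456*g^8 + 1.4616*g^7 - 5.1479*g^6 + 4.111*g^5 + 9.0235*g^4 - 14.977*g^3 + 10.5721*g^2 - 1.4736*g + 0.0576)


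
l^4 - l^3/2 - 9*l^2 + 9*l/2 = l*(l - 3)*(l - 1/2)*(l + 3)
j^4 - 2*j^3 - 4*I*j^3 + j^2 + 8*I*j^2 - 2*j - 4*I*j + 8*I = (j - 2)*(j - 4*I)*(j - I)*(j + I)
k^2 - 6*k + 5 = (k - 5)*(k - 1)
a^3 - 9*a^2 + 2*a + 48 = (a - 8)*(a - 3)*(a + 2)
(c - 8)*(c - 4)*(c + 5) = c^3 - 7*c^2 - 28*c + 160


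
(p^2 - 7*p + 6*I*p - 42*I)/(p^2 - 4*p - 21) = (p + 6*I)/(p + 3)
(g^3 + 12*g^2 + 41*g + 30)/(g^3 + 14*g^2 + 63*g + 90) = (g + 1)/(g + 3)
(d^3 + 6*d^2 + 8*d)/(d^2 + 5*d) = (d^2 + 6*d + 8)/(d + 5)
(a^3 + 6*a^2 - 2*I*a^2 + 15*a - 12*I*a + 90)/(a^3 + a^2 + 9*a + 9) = (a^2 + a*(6 - 5*I) - 30*I)/(a^2 + a*(1 - 3*I) - 3*I)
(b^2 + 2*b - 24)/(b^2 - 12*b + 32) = (b + 6)/(b - 8)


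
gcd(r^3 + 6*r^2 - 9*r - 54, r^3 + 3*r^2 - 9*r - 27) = r^2 - 9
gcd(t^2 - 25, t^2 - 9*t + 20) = t - 5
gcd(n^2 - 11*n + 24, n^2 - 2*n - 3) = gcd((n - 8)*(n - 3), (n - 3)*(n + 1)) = n - 3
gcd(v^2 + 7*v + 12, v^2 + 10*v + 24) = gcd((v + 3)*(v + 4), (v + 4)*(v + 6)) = v + 4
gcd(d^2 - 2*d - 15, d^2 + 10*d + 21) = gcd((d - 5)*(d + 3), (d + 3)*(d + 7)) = d + 3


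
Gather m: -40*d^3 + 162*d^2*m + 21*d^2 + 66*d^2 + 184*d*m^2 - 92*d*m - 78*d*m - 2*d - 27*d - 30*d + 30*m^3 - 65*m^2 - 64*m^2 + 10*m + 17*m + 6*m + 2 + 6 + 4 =-40*d^3 + 87*d^2 - 59*d + 30*m^3 + m^2*(184*d - 129) + m*(162*d^2 - 170*d + 33) + 12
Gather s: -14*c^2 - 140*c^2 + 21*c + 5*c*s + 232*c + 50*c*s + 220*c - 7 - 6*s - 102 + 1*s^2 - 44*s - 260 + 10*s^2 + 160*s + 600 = -154*c^2 + 473*c + 11*s^2 + s*(55*c + 110) + 231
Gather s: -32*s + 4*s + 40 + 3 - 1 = 42 - 28*s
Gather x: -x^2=-x^2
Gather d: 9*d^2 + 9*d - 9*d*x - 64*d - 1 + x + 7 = 9*d^2 + d*(-9*x - 55) + x + 6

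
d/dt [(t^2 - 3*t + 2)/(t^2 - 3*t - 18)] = 20*(3 - 2*t)/(t^4 - 6*t^3 - 27*t^2 + 108*t + 324)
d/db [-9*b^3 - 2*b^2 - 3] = b*(-27*b - 4)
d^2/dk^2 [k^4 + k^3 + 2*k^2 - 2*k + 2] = 12*k^2 + 6*k + 4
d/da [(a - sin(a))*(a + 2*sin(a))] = a*cos(a) + 2*a + sin(a) - 2*sin(2*a)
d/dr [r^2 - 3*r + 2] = 2*r - 3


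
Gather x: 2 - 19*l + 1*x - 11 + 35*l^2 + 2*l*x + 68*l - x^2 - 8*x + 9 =35*l^2 + 49*l - x^2 + x*(2*l - 7)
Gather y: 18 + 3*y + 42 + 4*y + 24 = 7*y + 84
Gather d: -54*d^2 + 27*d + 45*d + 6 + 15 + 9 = -54*d^2 + 72*d + 30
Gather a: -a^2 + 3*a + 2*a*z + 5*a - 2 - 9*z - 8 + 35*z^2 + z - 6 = -a^2 + a*(2*z + 8) + 35*z^2 - 8*z - 16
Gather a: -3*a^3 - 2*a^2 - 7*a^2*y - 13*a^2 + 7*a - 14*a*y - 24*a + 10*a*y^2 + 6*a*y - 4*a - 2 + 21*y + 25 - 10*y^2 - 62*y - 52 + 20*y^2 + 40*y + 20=-3*a^3 + a^2*(-7*y - 15) + a*(10*y^2 - 8*y - 21) + 10*y^2 - y - 9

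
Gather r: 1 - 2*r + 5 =6 - 2*r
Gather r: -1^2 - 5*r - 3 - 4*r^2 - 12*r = -4*r^2 - 17*r - 4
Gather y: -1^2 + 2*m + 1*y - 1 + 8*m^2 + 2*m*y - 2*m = 8*m^2 + y*(2*m + 1) - 2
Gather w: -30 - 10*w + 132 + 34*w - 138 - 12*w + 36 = 12*w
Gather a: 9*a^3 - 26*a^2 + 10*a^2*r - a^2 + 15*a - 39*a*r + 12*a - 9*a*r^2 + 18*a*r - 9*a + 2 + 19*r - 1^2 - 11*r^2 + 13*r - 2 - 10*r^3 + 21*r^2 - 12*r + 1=9*a^3 + a^2*(10*r - 27) + a*(-9*r^2 - 21*r + 18) - 10*r^3 + 10*r^2 + 20*r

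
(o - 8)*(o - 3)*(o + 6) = o^3 - 5*o^2 - 42*o + 144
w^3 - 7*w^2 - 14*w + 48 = (w - 8)*(w - 2)*(w + 3)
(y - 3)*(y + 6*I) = y^2 - 3*y + 6*I*y - 18*I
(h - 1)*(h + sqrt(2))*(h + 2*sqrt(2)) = h^3 - h^2 + 3*sqrt(2)*h^2 - 3*sqrt(2)*h + 4*h - 4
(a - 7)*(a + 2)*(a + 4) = a^3 - a^2 - 34*a - 56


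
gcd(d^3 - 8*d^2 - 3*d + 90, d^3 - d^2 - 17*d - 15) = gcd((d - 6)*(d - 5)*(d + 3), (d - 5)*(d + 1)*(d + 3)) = d^2 - 2*d - 15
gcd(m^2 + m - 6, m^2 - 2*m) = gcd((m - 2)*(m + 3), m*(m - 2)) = m - 2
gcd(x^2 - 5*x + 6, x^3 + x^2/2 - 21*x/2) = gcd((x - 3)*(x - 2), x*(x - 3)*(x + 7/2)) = x - 3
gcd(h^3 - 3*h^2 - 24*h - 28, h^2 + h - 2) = h + 2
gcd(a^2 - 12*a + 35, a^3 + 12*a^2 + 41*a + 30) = 1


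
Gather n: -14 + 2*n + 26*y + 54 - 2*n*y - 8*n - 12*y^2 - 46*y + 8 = n*(-2*y - 6) - 12*y^2 - 20*y + 48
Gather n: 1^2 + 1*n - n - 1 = 0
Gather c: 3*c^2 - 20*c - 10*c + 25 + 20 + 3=3*c^2 - 30*c + 48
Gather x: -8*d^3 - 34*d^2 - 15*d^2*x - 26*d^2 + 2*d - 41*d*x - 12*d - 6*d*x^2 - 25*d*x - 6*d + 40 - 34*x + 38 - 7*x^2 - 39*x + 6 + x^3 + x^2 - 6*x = -8*d^3 - 60*d^2 - 16*d + x^3 + x^2*(-6*d - 6) + x*(-15*d^2 - 66*d - 79) + 84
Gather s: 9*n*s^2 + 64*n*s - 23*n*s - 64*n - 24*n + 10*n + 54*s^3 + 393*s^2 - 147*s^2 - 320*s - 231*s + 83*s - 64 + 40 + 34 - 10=-78*n + 54*s^3 + s^2*(9*n + 246) + s*(41*n - 468)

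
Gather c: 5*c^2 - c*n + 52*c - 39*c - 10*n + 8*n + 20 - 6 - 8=5*c^2 + c*(13 - n) - 2*n + 6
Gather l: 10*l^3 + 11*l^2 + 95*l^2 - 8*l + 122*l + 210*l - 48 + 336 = 10*l^3 + 106*l^2 + 324*l + 288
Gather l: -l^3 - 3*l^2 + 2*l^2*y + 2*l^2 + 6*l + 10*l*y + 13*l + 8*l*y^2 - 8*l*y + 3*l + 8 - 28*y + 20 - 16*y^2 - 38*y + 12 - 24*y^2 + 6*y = -l^3 + l^2*(2*y - 1) + l*(8*y^2 + 2*y + 22) - 40*y^2 - 60*y + 40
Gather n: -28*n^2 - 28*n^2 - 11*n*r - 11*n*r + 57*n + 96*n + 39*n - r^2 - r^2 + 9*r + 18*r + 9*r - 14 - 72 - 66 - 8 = -56*n^2 + n*(192 - 22*r) - 2*r^2 + 36*r - 160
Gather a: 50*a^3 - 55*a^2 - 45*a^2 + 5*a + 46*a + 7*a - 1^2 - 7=50*a^3 - 100*a^2 + 58*a - 8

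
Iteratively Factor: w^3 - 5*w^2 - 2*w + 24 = (w - 3)*(w^2 - 2*w - 8) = (w - 4)*(w - 3)*(w + 2)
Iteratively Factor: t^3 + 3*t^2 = (t)*(t^2 + 3*t) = t^2*(t + 3)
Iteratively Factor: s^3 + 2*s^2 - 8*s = (s + 4)*(s^2 - 2*s) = (s - 2)*(s + 4)*(s)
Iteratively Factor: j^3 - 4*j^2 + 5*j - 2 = (j - 1)*(j^2 - 3*j + 2) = (j - 2)*(j - 1)*(j - 1)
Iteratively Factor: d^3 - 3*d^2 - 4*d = (d + 1)*(d^2 - 4*d) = d*(d + 1)*(d - 4)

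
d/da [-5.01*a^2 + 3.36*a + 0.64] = 3.36 - 10.02*a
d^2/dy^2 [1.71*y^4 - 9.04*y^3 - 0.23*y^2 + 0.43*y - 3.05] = 20.52*y^2 - 54.24*y - 0.46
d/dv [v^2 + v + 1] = 2*v + 1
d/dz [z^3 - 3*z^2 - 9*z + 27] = 3*z^2 - 6*z - 9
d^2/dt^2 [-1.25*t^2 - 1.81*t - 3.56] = -2.50000000000000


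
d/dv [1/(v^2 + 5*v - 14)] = (-2*v - 5)/(v^2 + 5*v - 14)^2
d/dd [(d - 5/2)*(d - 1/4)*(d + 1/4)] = 3*d^2 - 5*d - 1/16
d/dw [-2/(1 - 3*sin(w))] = -6*cos(w)/(3*sin(w) - 1)^2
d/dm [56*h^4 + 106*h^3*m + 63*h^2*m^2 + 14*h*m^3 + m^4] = 106*h^3 + 126*h^2*m + 42*h*m^2 + 4*m^3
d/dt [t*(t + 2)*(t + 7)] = 3*t^2 + 18*t + 14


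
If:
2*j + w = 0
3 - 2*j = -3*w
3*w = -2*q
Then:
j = 3/8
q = 9/8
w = -3/4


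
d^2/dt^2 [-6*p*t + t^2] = 2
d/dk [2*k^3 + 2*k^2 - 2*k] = 6*k^2 + 4*k - 2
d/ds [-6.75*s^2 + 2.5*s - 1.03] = 2.5 - 13.5*s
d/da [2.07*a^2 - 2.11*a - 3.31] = 4.14*a - 2.11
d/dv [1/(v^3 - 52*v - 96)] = (52 - 3*v^2)/(-v^3 + 52*v + 96)^2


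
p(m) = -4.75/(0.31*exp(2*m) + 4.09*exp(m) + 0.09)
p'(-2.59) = 9.28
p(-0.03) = -1.09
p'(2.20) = 0.11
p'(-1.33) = 3.75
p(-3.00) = -16.13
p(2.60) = -0.04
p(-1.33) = -3.98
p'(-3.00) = 11.24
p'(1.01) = 0.41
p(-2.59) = -11.92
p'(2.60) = 0.06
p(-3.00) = -16.13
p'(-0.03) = 1.14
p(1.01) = -0.35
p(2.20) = -0.08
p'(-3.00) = 11.24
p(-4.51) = -35.18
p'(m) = -4.75*(-0.62*exp(2*m) - 4.09*exp(m))/(0.31*exp(2*m) + 4.09*exp(m) + 0.09)^2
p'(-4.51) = 11.74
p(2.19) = -0.08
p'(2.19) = 0.11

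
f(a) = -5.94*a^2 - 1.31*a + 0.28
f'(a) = -11.88*a - 1.31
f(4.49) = -125.35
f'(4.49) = -54.65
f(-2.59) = -36.17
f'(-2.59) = 29.46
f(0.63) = -2.90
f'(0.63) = -8.79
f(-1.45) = -10.31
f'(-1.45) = 15.92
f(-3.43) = -65.11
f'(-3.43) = 39.44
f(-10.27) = -612.78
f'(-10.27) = 120.70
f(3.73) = -87.25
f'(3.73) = -45.62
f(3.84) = -92.34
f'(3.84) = -46.93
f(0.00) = 0.28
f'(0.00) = -1.31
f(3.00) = -57.11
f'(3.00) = -36.95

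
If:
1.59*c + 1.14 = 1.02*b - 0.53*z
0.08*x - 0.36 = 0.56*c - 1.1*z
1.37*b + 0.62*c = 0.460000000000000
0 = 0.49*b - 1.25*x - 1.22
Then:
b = 0.53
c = -0.43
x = -0.77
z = 0.16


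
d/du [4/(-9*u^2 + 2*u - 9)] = 8*(9*u - 1)/(9*u^2 - 2*u + 9)^2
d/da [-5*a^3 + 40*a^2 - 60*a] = -15*a^2 + 80*a - 60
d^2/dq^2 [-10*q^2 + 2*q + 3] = -20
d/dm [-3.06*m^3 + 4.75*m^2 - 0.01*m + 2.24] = -9.18*m^2 + 9.5*m - 0.01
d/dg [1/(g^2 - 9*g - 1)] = (9 - 2*g)/(-g^2 + 9*g + 1)^2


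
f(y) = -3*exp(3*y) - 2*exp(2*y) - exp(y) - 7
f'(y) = -9*exp(3*y) - 4*exp(2*y) - exp(y)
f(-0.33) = -9.87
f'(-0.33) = -6.13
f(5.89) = -141875126.41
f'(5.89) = -425363407.87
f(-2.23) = -7.13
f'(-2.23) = -0.16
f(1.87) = -917.12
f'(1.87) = -2633.18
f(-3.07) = -7.05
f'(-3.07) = -0.06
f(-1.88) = -7.21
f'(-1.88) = -0.28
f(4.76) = -4800987.71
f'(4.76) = -14375449.42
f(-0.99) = -7.80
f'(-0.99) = -1.39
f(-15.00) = -7.00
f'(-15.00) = 0.00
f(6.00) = -197305827.42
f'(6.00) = -591591144.83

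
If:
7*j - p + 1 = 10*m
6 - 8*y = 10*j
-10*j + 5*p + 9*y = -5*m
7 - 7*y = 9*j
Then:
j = 7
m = 12/5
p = 26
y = -8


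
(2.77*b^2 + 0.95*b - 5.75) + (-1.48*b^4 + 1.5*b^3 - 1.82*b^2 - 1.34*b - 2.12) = -1.48*b^4 + 1.5*b^3 + 0.95*b^2 - 0.39*b - 7.87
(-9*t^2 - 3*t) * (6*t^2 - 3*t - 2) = -54*t^4 + 9*t^3 + 27*t^2 + 6*t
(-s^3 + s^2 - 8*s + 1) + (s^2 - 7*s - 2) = -s^3 + 2*s^2 - 15*s - 1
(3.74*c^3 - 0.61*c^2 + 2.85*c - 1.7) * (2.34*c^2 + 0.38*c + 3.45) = 8.7516*c^5 - 0.00619999999999976*c^4 + 19.3402*c^3 - 4.9995*c^2 + 9.1865*c - 5.865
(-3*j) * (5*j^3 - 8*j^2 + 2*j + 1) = -15*j^4 + 24*j^3 - 6*j^2 - 3*j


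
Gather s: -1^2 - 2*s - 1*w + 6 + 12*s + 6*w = 10*s + 5*w + 5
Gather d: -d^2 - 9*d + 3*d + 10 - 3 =-d^2 - 6*d + 7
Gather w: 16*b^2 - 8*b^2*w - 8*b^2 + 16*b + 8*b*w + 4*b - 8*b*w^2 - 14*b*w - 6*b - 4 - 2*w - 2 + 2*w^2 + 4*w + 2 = 8*b^2 + 14*b + w^2*(2 - 8*b) + w*(-8*b^2 - 6*b + 2) - 4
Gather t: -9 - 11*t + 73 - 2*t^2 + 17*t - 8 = -2*t^2 + 6*t + 56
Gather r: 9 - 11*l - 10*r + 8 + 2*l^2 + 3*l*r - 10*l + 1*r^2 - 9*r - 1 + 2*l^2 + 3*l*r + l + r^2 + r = 4*l^2 - 20*l + 2*r^2 + r*(6*l - 18) + 16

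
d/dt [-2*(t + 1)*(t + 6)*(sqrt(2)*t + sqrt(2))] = 2*sqrt(2)*(-3*t - 13)*(t + 1)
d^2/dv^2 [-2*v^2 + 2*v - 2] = -4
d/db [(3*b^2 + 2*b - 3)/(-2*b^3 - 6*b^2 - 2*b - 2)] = (3*b^4 + 4*b^3 - 6*b^2 - 24*b - 5)/(2*(b^6 + 6*b^5 + 11*b^4 + 8*b^3 + 7*b^2 + 2*b + 1))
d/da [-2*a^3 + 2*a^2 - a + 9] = -6*a^2 + 4*a - 1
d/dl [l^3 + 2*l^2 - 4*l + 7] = 3*l^2 + 4*l - 4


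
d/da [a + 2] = 1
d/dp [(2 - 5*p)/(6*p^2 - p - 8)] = (-30*p^2 + 5*p + (5*p - 2)*(12*p - 1) + 40)/(-6*p^2 + p + 8)^2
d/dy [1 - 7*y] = -7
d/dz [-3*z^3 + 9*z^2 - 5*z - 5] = -9*z^2 + 18*z - 5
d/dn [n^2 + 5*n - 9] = 2*n + 5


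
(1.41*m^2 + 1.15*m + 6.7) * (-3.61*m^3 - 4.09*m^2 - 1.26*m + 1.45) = -5.0901*m^5 - 9.9184*m^4 - 30.6671*m^3 - 26.8075*m^2 - 6.7745*m + 9.715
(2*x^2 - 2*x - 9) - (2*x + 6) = 2*x^2 - 4*x - 15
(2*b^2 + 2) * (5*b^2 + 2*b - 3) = 10*b^4 + 4*b^3 + 4*b^2 + 4*b - 6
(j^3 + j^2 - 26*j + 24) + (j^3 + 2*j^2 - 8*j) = 2*j^3 + 3*j^2 - 34*j + 24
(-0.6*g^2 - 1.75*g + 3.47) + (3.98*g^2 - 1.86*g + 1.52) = 3.38*g^2 - 3.61*g + 4.99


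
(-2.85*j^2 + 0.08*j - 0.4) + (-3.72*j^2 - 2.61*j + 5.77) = -6.57*j^2 - 2.53*j + 5.37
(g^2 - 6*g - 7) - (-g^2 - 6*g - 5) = 2*g^2 - 2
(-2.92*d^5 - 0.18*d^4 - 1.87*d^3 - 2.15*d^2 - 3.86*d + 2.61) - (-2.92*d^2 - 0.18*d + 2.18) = -2.92*d^5 - 0.18*d^4 - 1.87*d^3 + 0.77*d^2 - 3.68*d + 0.43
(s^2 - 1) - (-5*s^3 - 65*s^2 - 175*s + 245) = 5*s^3 + 66*s^2 + 175*s - 246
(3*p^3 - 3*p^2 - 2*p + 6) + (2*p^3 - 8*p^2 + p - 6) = 5*p^3 - 11*p^2 - p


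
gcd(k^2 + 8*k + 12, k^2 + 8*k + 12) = k^2 + 8*k + 12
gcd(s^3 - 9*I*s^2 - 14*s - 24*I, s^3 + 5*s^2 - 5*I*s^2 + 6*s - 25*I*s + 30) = s^2 - 5*I*s + 6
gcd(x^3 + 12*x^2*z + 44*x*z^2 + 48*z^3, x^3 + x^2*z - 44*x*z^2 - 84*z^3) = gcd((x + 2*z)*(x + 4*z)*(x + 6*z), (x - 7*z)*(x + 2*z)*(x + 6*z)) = x^2 + 8*x*z + 12*z^2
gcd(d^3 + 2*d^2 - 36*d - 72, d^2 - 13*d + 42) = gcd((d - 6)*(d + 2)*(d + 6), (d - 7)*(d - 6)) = d - 6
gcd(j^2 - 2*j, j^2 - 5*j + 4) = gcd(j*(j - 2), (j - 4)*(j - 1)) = 1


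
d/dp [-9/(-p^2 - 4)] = -18*p/(p^2 + 4)^2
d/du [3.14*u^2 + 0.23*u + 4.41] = 6.28*u + 0.23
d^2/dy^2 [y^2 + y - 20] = 2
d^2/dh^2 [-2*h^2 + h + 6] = -4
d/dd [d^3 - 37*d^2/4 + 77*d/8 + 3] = 3*d^2 - 37*d/2 + 77/8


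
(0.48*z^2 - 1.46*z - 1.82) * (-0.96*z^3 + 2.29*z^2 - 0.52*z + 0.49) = -0.4608*z^5 + 2.5008*z^4 - 1.8458*z^3 - 3.1734*z^2 + 0.231*z - 0.8918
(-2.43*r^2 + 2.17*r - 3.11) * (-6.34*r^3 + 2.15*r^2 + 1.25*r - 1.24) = 15.4062*r^5 - 18.9823*r^4 + 21.3454*r^3 - 0.960799999999999*r^2 - 6.5783*r + 3.8564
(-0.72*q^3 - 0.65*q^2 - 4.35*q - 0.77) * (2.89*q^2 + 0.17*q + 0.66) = -2.0808*q^5 - 2.0009*q^4 - 13.1572*q^3 - 3.3938*q^2 - 3.0019*q - 0.5082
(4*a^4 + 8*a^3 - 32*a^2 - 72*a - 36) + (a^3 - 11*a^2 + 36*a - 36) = 4*a^4 + 9*a^3 - 43*a^2 - 36*a - 72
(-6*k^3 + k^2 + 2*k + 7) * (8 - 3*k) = 18*k^4 - 51*k^3 + 2*k^2 - 5*k + 56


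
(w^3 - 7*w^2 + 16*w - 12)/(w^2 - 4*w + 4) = w - 3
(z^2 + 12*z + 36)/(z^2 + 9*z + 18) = (z + 6)/(z + 3)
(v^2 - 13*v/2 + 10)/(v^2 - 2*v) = (v^2 - 13*v/2 + 10)/(v*(v - 2))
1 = 1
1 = 1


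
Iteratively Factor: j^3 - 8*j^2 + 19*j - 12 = (j - 3)*(j^2 - 5*j + 4) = (j - 4)*(j - 3)*(j - 1)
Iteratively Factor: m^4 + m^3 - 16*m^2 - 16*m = (m + 1)*(m^3 - 16*m) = (m + 1)*(m + 4)*(m^2 - 4*m) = m*(m + 1)*(m + 4)*(m - 4)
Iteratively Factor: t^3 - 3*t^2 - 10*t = (t)*(t^2 - 3*t - 10) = t*(t + 2)*(t - 5)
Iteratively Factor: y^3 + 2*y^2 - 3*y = (y + 3)*(y^2 - y) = y*(y + 3)*(y - 1)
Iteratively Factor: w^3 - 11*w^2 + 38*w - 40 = (w - 4)*(w^2 - 7*w + 10) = (w - 4)*(w - 2)*(w - 5)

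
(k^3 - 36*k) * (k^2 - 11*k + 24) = k^5 - 11*k^4 - 12*k^3 + 396*k^2 - 864*k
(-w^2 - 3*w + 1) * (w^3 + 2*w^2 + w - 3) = -w^5 - 5*w^4 - 6*w^3 + 2*w^2 + 10*w - 3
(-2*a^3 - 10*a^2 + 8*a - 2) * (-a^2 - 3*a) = 2*a^5 + 16*a^4 + 22*a^3 - 22*a^2 + 6*a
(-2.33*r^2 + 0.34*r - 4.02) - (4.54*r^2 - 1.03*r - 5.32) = -6.87*r^2 + 1.37*r + 1.3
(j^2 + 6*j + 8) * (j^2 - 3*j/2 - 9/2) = j^4 + 9*j^3/2 - 11*j^2/2 - 39*j - 36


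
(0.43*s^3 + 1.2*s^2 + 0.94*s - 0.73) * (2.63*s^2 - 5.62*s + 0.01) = 1.1309*s^5 + 0.7394*s^4 - 4.2675*s^3 - 7.1907*s^2 + 4.112*s - 0.0073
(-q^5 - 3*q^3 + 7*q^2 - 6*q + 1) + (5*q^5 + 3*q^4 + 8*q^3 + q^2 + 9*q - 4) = 4*q^5 + 3*q^4 + 5*q^3 + 8*q^2 + 3*q - 3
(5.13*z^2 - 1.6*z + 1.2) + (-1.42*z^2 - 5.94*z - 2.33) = 3.71*z^2 - 7.54*z - 1.13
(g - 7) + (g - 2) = 2*g - 9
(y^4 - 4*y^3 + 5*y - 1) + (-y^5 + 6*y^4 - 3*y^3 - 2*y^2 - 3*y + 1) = -y^5 + 7*y^4 - 7*y^3 - 2*y^2 + 2*y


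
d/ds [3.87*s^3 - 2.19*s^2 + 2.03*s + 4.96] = 11.61*s^2 - 4.38*s + 2.03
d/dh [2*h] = 2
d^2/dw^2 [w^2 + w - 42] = 2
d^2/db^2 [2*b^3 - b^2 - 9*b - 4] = 12*b - 2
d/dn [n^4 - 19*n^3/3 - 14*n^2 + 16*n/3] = 4*n^3 - 19*n^2 - 28*n + 16/3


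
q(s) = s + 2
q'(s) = 1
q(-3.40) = -1.40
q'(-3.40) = 1.00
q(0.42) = 2.42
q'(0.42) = 1.00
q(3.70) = 5.70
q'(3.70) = 1.00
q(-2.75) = -0.75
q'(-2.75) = 1.00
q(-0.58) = 1.42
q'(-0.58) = 1.00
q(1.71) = 3.71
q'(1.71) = 1.00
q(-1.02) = 0.98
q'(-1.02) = 1.00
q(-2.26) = -0.26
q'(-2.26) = 1.00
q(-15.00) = -13.00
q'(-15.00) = 1.00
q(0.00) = 2.00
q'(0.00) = 1.00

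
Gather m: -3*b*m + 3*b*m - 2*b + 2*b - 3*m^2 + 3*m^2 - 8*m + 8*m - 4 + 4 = 0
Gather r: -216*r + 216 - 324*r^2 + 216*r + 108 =324 - 324*r^2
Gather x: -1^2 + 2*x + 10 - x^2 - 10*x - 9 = -x^2 - 8*x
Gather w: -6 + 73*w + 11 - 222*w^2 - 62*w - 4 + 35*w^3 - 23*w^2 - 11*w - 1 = 35*w^3 - 245*w^2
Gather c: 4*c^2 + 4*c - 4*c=4*c^2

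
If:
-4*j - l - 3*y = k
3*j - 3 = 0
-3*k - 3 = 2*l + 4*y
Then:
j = 1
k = 2*y + 5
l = -5*y - 9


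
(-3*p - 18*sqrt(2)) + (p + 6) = -2*p - 18*sqrt(2) + 6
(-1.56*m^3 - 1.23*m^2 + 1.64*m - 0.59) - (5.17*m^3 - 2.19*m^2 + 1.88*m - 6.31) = -6.73*m^3 + 0.96*m^2 - 0.24*m + 5.72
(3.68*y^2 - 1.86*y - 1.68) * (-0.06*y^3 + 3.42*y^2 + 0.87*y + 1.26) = -0.2208*y^5 + 12.6972*y^4 - 3.0588*y^3 - 2.727*y^2 - 3.8052*y - 2.1168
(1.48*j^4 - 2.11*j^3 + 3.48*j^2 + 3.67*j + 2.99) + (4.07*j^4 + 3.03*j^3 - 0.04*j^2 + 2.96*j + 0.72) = 5.55*j^4 + 0.92*j^3 + 3.44*j^2 + 6.63*j + 3.71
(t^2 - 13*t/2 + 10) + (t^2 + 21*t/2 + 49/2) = 2*t^2 + 4*t + 69/2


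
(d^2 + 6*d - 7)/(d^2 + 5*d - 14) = (d - 1)/(d - 2)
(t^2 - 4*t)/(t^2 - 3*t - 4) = t/(t + 1)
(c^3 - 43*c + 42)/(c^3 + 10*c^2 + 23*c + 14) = (c^2 - 7*c + 6)/(c^2 + 3*c + 2)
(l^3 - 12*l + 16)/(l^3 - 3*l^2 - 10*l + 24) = (l^2 + 2*l - 8)/(l^2 - l - 12)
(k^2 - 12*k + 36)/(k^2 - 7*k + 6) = (k - 6)/(k - 1)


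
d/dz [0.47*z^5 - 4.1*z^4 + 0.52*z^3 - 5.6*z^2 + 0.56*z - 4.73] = 2.35*z^4 - 16.4*z^3 + 1.56*z^2 - 11.2*z + 0.56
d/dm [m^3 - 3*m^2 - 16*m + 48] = 3*m^2 - 6*m - 16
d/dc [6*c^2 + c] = 12*c + 1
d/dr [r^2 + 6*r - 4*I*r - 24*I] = 2*r + 6 - 4*I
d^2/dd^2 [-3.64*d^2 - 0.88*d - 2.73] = -7.28000000000000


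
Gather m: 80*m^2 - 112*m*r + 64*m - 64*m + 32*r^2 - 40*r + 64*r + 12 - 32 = 80*m^2 - 112*m*r + 32*r^2 + 24*r - 20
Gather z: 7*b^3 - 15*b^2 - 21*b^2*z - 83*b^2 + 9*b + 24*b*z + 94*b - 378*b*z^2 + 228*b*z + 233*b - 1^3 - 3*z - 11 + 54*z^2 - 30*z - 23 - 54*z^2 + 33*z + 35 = 7*b^3 - 98*b^2 - 378*b*z^2 + 336*b + z*(-21*b^2 + 252*b)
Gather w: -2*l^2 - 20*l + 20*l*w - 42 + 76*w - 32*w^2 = -2*l^2 - 20*l - 32*w^2 + w*(20*l + 76) - 42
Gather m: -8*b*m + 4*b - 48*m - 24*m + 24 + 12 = 4*b + m*(-8*b - 72) + 36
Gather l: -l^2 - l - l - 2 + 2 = -l^2 - 2*l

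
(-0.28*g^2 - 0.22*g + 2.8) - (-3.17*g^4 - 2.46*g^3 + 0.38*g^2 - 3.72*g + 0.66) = 3.17*g^4 + 2.46*g^3 - 0.66*g^2 + 3.5*g + 2.14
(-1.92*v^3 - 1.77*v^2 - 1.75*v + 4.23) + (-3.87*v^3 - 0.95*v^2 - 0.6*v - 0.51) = -5.79*v^3 - 2.72*v^2 - 2.35*v + 3.72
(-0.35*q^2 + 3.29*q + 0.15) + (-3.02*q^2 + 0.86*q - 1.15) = -3.37*q^2 + 4.15*q - 1.0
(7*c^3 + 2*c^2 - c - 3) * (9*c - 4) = 63*c^4 - 10*c^3 - 17*c^2 - 23*c + 12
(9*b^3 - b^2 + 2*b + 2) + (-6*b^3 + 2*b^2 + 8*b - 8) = 3*b^3 + b^2 + 10*b - 6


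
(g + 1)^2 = g^2 + 2*g + 1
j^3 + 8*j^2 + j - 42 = (j - 2)*(j + 3)*(j + 7)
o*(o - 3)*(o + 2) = o^3 - o^2 - 6*o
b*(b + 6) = b^2 + 6*b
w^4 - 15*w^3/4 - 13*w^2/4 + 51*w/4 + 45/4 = (w - 3)^2*(w + 1)*(w + 5/4)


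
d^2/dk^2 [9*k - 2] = 0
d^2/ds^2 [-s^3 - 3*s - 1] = -6*s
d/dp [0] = 0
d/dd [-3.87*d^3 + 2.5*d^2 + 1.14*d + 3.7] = -11.61*d^2 + 5.0*d + 1.14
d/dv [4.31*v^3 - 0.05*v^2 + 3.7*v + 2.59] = 12.93*v^2 - 0.1*v + 3.7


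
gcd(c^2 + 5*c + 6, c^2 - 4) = c + 2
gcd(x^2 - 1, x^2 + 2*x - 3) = x - 1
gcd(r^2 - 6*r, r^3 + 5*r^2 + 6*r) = r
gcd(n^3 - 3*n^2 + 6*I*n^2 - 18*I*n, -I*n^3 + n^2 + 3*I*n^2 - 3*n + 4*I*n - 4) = 1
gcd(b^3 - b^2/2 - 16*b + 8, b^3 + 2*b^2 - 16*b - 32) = b^2 - 16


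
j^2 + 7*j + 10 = (j + 2)*(j + 5)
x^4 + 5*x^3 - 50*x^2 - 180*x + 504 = (x - 6)*(x - 2)*(x + 6)*(x + 7)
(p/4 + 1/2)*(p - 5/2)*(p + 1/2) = p^3/4 - 21*p/16 - 5/8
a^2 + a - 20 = (a - 4)*(a + 5)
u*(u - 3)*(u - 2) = u^3 - 5*u^2 + 6*u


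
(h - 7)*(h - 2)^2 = h^3 - 11*h^2 + 32*h - 28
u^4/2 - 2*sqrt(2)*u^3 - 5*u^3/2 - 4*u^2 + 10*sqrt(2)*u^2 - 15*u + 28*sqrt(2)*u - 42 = (u/2 + 1)*(u - 7)*(u - 3*sqrt(2))*(u - sqrt(2))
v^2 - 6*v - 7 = (v - 7)*(v + 1)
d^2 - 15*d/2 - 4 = (d - 8)*(d + 1/2)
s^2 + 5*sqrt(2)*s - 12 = (s - sqrt(2))*(s + 6*sqrt(2))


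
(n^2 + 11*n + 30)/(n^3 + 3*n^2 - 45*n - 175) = (n + 6)/(n^2 - 2*n - 35)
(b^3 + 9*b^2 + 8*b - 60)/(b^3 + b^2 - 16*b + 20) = (b + 6)/(b - 2)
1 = 1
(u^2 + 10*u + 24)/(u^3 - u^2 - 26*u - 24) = (u + 6)/(u^2 - 5*u - 6)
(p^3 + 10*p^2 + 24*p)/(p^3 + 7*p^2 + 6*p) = (p + 4)/(p + 1)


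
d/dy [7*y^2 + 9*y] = 14*y + 9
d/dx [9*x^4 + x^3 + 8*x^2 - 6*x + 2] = 36*x^3 + 3*x^2 + 16*x - 6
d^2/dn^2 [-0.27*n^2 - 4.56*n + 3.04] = -0.540000000000000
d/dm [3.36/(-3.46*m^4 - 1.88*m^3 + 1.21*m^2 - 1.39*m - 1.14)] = (46.5024*m^3 + 18.9504*m^2 - 8.1312*m + 4.6704)/(3.46*m^4 + 1.88*m^3 - 1.21*m^2 + 1.39*m + 1.14)^2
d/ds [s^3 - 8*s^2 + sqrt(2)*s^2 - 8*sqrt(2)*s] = 3*s^2 - 16*s + 2*sqrt(2)*s - 8*sqrt(2)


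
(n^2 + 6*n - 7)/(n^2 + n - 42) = (n - 1)/(n - 6)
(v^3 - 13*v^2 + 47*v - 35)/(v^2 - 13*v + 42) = (v^2 - 6*v + 5)/(v - 6)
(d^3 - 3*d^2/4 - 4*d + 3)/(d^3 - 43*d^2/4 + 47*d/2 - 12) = (d + 2)/(d - 8)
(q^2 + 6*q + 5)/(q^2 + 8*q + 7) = (q + 5)/(q + 7)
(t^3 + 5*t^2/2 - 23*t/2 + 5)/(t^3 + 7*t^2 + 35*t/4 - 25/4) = 2*(t - 2)/(2*t + 5)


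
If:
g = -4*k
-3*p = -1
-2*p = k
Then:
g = 8/3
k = -2/3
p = 1/3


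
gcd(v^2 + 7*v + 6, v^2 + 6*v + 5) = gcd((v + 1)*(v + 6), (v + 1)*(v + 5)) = v + 1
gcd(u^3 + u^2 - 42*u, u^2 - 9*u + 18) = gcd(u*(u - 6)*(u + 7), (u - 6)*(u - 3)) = u - 6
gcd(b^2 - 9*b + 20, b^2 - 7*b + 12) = b - 4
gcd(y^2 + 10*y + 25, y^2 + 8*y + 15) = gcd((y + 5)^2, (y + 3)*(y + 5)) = y + 5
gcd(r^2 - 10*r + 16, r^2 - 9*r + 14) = r - 2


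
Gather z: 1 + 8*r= 8*r + 1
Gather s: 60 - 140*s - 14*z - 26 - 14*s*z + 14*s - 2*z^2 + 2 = s*(-14*z - 126) - 2*z^2 - 14*z + 36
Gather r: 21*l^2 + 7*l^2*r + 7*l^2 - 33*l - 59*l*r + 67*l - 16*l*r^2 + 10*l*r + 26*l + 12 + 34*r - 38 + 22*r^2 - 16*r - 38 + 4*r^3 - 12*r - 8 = 28*l^2 + 60*l + 4*r^3 + r^2*(22 - 16*l) + r*(7*l^2 - 49*l + 6) - 72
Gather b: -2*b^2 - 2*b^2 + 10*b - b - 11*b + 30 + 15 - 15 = -4*b^2 - 2*b + 30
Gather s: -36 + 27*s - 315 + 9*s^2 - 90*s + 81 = 9*s^2 - 63*s - 270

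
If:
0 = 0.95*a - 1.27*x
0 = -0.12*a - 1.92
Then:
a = -16.00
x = -11.97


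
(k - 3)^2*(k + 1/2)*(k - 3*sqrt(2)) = k^4 - 11*k^3/2 - 3*sqrt(2)*k^3 + 6*k^2 + 33*sqrt(2)*k^2/2 - 18*sqrt(2)*k + 9*k/2 - 27*sqrt(2)/2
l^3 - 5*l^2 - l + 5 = (l - 5)*(l - 1)*(l + 1)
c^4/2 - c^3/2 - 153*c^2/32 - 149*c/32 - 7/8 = (c/2 + 1/2)*(c - 4)*(c + 1/4)*(c + 7/4)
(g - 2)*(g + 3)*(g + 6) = g^3 + 7*g^2 - 36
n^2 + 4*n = n*(n + 4)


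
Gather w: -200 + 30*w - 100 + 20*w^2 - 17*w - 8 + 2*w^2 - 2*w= 22*w^2 + 11*w - 308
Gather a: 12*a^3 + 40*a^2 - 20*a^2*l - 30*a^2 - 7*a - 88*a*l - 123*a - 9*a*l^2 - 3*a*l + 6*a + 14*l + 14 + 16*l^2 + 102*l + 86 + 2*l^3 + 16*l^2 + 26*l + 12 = 12*a^3 + a^2*(10 - 20*l) + a*(-9*l^2 - 91*l - 124) + 2*l^3 + 32*l^2 + 142*l + 112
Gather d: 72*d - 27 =72*d - 27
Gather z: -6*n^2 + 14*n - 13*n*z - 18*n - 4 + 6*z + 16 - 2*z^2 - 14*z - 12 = -6*n^2 - 4*n - 2*z^2 + z*(-13*n - 8)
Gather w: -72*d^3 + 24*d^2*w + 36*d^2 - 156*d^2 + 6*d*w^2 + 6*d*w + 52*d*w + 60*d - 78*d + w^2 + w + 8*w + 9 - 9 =-72*d^3 - 120*d^2 - 18*d + w^2*(6*d + 1) + w*(24*d^2 + 58*d + 9)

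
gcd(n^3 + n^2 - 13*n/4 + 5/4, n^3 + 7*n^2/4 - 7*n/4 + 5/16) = n^2 + 2*n - 5/4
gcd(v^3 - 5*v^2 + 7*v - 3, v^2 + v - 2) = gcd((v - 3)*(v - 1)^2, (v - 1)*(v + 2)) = v - 1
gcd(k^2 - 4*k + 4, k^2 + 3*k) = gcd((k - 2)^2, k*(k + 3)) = 1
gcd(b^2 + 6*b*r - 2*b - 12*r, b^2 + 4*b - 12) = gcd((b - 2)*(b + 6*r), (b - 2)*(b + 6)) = b - 2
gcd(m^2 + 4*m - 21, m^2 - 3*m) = m - 3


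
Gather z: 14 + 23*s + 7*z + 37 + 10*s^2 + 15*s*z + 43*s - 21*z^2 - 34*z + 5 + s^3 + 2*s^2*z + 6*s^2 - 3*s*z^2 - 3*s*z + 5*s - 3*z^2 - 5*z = s^3 + 16*s^2 + 71*s + z^2*(-3*s - 24) + z*(2*s^2 + 12*s - 32) + 56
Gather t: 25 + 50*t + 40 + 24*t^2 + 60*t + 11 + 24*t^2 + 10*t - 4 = 48*t^2 + 120*t + 72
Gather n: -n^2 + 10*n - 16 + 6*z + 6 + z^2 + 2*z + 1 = -n^2 + 10*n + z^2 + 8*z - 9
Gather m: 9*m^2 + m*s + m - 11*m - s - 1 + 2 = 9*m^2 + m*(s - 10) - s + 1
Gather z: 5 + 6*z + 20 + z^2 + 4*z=z^2 + 10*z + 25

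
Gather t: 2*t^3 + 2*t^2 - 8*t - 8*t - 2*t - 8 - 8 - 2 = 2*t^3 + 2*t^2 - 18*t - 18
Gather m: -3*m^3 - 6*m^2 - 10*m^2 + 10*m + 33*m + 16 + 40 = -3*m^3 - 16*m^2 + 43*m + 56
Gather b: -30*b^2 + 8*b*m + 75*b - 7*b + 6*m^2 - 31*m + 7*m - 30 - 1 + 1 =-30*b^2 + b*(8*m + 68) + 6*m^2 - 24*m - 30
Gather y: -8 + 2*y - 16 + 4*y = 6*y - 24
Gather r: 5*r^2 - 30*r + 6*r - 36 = 5*r^2 - 24*r - 36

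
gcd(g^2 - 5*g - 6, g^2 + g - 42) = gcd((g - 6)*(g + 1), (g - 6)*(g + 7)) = g - 6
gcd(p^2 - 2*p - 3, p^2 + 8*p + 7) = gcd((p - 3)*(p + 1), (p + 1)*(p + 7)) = p + 1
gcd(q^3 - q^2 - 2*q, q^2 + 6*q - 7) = 1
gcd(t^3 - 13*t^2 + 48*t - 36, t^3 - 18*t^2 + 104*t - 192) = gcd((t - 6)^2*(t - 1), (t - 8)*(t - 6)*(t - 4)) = t - 6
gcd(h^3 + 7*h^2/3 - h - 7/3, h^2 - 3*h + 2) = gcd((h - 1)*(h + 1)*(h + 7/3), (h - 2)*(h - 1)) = h - 1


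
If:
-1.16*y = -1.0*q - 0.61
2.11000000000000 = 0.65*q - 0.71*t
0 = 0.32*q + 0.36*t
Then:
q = 1.65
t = -1.46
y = 1.95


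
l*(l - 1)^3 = l^4 - 3*l^3 + 3*l^2 - l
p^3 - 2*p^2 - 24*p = p*(p - 6)*(p + 4)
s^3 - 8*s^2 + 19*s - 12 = (s - 4)*(s - 3)*(s - 1)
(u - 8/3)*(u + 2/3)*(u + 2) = u^3 - 52*u/9 - 32/9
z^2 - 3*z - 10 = (z - 5)*(z + 2)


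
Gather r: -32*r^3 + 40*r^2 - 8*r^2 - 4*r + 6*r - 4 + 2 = -32*r^3 + 32*r^2 + 2*r - 2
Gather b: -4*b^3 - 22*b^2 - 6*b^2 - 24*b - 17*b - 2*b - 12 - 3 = -4*b^3 - 28*b^2 - 43*b - 15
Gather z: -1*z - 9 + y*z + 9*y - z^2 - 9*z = 9*y - z^2 + z*(y - 10) - 9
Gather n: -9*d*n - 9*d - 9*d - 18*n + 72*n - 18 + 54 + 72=-18*d + n*(54 - 9*d) + 108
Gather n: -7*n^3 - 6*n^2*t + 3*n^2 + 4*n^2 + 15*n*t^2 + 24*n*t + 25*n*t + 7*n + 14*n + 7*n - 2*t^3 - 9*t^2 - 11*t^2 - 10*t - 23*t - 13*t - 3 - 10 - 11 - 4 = -7*n^3 + n^2*(7 - 6*t) + n*(15*t^2 + 49*t + 28) - 2*t^3 - 20*t^2 - 46*t - 28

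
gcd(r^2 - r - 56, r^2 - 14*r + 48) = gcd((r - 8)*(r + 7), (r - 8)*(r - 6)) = r - 8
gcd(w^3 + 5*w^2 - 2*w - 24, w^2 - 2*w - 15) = w + 3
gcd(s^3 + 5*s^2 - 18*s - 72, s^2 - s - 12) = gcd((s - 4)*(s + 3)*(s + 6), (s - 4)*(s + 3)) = s^2 - s - 12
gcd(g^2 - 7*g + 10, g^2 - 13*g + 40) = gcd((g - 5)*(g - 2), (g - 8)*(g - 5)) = g - 5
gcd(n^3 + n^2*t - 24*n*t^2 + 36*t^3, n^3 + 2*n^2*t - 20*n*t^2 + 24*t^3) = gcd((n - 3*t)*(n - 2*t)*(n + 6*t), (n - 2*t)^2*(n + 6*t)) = -n^2 - 4*n*t + 12*t^2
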